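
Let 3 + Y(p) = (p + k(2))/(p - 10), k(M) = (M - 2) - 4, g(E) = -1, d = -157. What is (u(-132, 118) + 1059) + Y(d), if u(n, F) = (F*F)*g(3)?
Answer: -2148795/167 ≈ -12867.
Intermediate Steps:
k(M) = -6 + M (k(M) = (-2 + M) - 4 = -6 + M)
u(n, F) = -F² (u(n, F) = (F*F)*(-1) = F²*(-1) = -F²)
Y(p) = -3 + (-4 + p)/(-10 + p) (Y(p) = -3 + (p + (-6 + 2))/(p - 10) = -3 + (p - 4)/(-10 + p) = -3 + (-4 + p)/(-10 + p))
(u(-132, 118) + 1059) + Y(d) = (-1*118² + 1059) + 2*(13 - 1*(-157))/(-10 - 157) = (-1*13924 + 1059) + 2*(13 + 157)/(-167) = (-13924 + 1059) + 2*(-1/167)*170 = -12865 - 340/167 = -2148795/167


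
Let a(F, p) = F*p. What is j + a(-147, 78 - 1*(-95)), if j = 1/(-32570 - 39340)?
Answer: -1828743211/71910 ≈ -25431.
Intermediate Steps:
j = -1/71910 (j = 1/(-71910) = -1/71910 ≈ -1.3906e-5)
j + a(-147, 78 - 1*(-95)) = -1/71910 - 147*(78 - 1*(-95)) = -1/71910 - 147*(78 + 95) = -1/71910 - 147*173 = -1/71910 - 25431 = -1828743211/71910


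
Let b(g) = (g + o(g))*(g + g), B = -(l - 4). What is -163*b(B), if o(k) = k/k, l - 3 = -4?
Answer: -9780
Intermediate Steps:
l = -1 (l = 3 - 4 = -1)
o(k) = 1
B = 5 (B = -(-1 - 4) = -1*(-5) = 5)
b(g) = 2*g*(1 + g) (b(g) = (g + 1)*(g + g) = (1 + g)*(2*g) = 2*g*(1 + g))
-163*b(B) = -326*5*(1 + 5) = -326*5*6 = -163*60 = -9780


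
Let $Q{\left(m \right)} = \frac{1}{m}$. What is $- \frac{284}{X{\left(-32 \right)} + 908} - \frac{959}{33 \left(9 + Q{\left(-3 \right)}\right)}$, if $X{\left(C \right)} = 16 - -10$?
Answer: $- \frac{488465}{133562} \approx -3.6572$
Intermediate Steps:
$X{\left(C \right)} = 26$ ($X{\left(C \right)} = 16 + 10 = 26$)
$- \frac{284}{X{\left(-32 \right)} + 908} - \frac{959}{33 \left(9 + Q{\left(-3 \right)}\right)} = - \frac{284}{26 + 908} - \frac{959}{33 \left(9 + \frac{1}{-3}\right)} = - \frac{284}{934} - \frac{959}{33 \left(9 - \frac{1}{3}\right)} = \left(-284\right) \frac{1}{934} - \frac{959}{33 \cdot \frac{26}{3}} = - \frac{142}{467} - \frac{959}{286} = - \frac{488465}{133562}$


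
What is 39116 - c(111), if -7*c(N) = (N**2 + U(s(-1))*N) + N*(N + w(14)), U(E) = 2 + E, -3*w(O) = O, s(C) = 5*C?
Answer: 297603/7 ≈ 42515.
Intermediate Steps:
w(O) = -O/3
c(N) = -N**2/7 + 3*N/7 - N*(-14/3 + N)/7 (c(N) = -((N**2 + (2 + 5*(-1))*N) + N*(N - 1/3*14))/7 = -((N**2 + (2 - 5)*N) + N*(N - 14/3))/7 = -((N**2 - 3*N) + N*(-14/3 + N))/7 = -(N**2 - 3*N + N*(-14/3 + N))/7 = -N**2/7 + 3*N/7 - N*(-14/3 + N)/7)
39116 - c(111) = 39116 - 111*(23 - 6*111)/21 = 39116 - 111*(23 - 666)/21 = 39116 - 111*(-643)/21 = 39116 - 1*(-23791/7) = 39116 + 23791/7 = 297603/7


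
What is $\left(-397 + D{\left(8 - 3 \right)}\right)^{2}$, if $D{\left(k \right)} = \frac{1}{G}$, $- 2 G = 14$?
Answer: $\frac{7728400}{49} \approx 1.5772 \cdot 10^{5}$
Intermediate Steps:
$G = -7$ ($G = \left(- \frac{1}{2}\right) 14 = -7$)
$D{\left(k \right)} = - \frac{1}{7}$ ($D{\left(k \right)} = \frac{1}{-7} = - \frac{1}{7}$)
$\left(-397 + D{\left(8 - 3 \right)}\right)^{2} = \left(-397 - \frac{1}{7}\right)^{2} = \left(- \frac{2780}{7}\right)^{2} = \frac{7728400}{49}$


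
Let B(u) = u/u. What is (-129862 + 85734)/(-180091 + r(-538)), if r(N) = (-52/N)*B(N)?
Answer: 11870432/48444453 ≈ 0.24503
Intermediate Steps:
B(u) = 1
r(N) = -52/N (r(N) = -52/N*1 = -52/N)
(-129862 + 85734)/(-180091 + r(-538)) = (-129862 + 85734)/(-180091 - 52/(-538)) = -44128/(-180091 - 52*(-1/538)) = -44128/(-180091 + 26/269) = -44128/(-48444453/269) = -44128*(-269/48444453) = 11870432/48444453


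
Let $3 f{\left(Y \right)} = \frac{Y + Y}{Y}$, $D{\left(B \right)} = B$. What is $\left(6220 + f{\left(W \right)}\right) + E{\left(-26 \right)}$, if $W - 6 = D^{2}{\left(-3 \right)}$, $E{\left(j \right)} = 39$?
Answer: $\frac{18779}{3} \approx 6259.7$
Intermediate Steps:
$W = 15$ ($W = 6 + \left(-3\right)^{2} = 6 + 9 = 15$)
$f{\left(Y \right)} = \frac{2}{3}$ ($f{\left(Y \right)} = \frac{\left(Y + Y\right) \frac{1}{Y}}{3} = \frac{2 Y \frac{1}{Y}}{3} = \frac{1}{3} \cdot 2 = \frac{2}{3}$)
$\left(6220 + f{\left(W \right)}\right) + E{\left(-26 \right)} = \left(6220 + \frac{2}{3}\right) + 39 = \frac{18662}{3} + 39 = \frac{18779}{3}$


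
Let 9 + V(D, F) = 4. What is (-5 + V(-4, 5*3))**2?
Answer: 100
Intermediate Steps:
V(D, F) = -5 (V(D, F) = -9 + 4 = -5)
(-5 + V(-4, 5*3))**2 = (-5 - 5)**2 = (-10)**2 = 100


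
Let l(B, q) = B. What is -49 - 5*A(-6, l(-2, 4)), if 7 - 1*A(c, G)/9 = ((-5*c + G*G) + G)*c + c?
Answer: -9274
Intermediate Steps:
A(c, G) = 63 - 9*c - 9*c*(G + G² - 5*c) (A(c, G) = 63 - 9*(((-5*c + G*G) + G)*c + c) = 63 - 9*(((-5*c + G²) + G)*c + c) = 63 - 9*(((G² - 5*c) + G)*c + c) = 63 - 9*((G + G² - 5*c)*c + c) = 63 - 9*(c*(G + G² - 5*c) + c) = 63 - 9*(c + c*(G + G² - 5*c)) = 63 + (-9*c - 9*c*(G + G² - 5*c)) = 63 - 9*c - 9*c*(G + G² - 5*c))
-49 - 5*A(-6, l(-2, 4)) = -49 - 5*(63 - 9*(-6) + 45*(-6)² - 9*(-2)*(-6) - 9*(-6)*(-2)²) = -49 - 5*(63 + 54 + 45*36 - 108 - 9*(-6)*4) = -49 - 5*(63 + 54 + 1620 - 108 + 216) = -49 - 5*1845 = -49 - 9225 = -9274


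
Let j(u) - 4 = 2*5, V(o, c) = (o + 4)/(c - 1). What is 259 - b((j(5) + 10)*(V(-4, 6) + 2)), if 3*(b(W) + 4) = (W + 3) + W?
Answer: 230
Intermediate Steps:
V(o, c) = (4 + o)/(-1 + c)
j(u) = 14 (j(u) = 4 + 2*5 = 4 + 10 = 14)
b(W) = -3 + 2*W/3 (b(W) = -4 + ((W + 3) + W)/3 = -4 + ((3 + W) + W)/3 = -4 + (3 + 2*W)/3 = -4 + (1 + 2*W/3) = -3 + 2*W/3)
259 - b((j(5) + 10)*(V(-4, 6) + 2)) = 259 - (-3 + 2*((14 + 10)*((4 - 4)/(-1 + 6) + 2))/3) = 259 - (-3 + 2*(24*(0/5 + 2))/3) = 259 - (-3 + 2*(24*((1/5)*0 + 2))/3) = 259 - (-3 + 2*(24*(0 + 2))/3) = 259 - (-3 + 2*(24*2)/3) = 259 - (-3 + (2/3)*48) = 259 - (-3 + 32) = 259 - 1*29 = 259 - 29 = 230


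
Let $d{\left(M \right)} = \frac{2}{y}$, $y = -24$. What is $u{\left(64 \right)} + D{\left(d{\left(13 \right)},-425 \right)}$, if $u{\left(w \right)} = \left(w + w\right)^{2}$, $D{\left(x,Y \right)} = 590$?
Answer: $16974$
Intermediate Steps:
$d{\left(M \right)} = - \frac{1}{12}$ ($d{\left(M \right)} = \frac{2}{-24} = 2 \left(- \frac{1}{24}\right) = - \frac{1}{12}$)
$u{\left(w \right)} = 4 w^{2}$ ($u{\left(w \right)} = \left(2 w\right)^{2} = 4 w^{2}$)
$u{\left(64 \right)} + D{\left(d{\left(13 \right)},-425 \right)} = 4 \cdot 64^{2} + 590 = 4 \cdot 4096 + 590 = 16384 + 590 = 16974$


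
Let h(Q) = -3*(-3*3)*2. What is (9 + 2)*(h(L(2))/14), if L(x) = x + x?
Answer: 297/7 ≈ 42.429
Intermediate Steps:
L(x) = 2*x
h(Q) = 54 (h(Q) = -(-27)*2 = -3*(-18) = 54)
(9 + 2)*(h(L(2))/14) = (9 + 2)*(54/14) = 11*(54*(1/14)) = 11*(27/7) = 297/7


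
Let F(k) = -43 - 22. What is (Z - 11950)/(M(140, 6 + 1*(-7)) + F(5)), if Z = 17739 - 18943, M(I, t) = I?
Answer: -13154/75 ≈ -175.39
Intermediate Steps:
Z = -1204
F(k) = -65
(Z - 11950)/(M(140, 6 + 1*(-7)) + F(5)) = (-1204 - 11950)/(140 - 65) = -13154/75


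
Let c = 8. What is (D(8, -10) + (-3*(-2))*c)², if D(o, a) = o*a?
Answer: 1024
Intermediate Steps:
D(o, a) = a*o
(D(8, -10) + (-3*(-2))*c)² = (-10*8 - 3*(-2)*8)² = (-80 + 6*8)² = (-80 + 48)² = (-32)² = 1024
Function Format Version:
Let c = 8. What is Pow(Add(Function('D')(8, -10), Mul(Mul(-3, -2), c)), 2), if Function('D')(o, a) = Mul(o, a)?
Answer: 1024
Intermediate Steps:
Function('D')(o, a) = Mul(a, o)
Pow(Add(Function('D')(8, -10), Mul(Mul(-3, -2), c)), 2) = Pow(Add(Mul(-10, 8), Mul(Mul(-3, -2), 8)), 2) = Pow(Add(-80, Mul(6, 8)), 2) = Pow(Add(-80, 48), 2) = Pow(-32, 2) = 1024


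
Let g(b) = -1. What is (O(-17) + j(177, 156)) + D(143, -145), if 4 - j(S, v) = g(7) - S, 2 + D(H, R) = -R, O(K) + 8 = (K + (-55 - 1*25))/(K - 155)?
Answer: 54621/172 ≈ 317.56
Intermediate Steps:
O(K) = -8 + (-80 + K)/(-155 + K) (O(K) = -8 + (K + (-55 - 1*25))/(K - 155) = -8 + (K + (-55 - 25))/(-155 + K) = -8 + (K - 80)/(-155 + K) = -8 + (-80 + K)/(-155 + K))
D(H, R) = -2 - R
j(S, v) = 5 + S (j(S, v) = 4 - (-1 - S) = 4 + (1 + S) = 5 + S)
(O(-17) + j(177, 156)) + D(143, -145) = ((1160 - 7*(-17))/(-155 - 17) + (5 + 177)) + (-2 - 1*(-145)) = ((1160 + 119)/(-172) + 182) + (-2 + 145) = (-1/172*1279 + 182) + 143 = (-1279/172 + 182) + 143 = 30025/172 + 143 = 54621/172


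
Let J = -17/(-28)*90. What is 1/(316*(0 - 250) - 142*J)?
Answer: -7/607315 ≈ -1.1526e-5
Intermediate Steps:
J = 765/14 (J = -17*(-1/28)*90 = (17/28)*90 = 765/14 ≈ 54.643)
1/(316*(0 - 250) - 142*J) = 1/(316*(0 - 250) - 142*765/14) = 1/(316*(-250) - 54315/7) = 1/(-79000 - 54315/7) = 1/(-607315/7) = -7/607315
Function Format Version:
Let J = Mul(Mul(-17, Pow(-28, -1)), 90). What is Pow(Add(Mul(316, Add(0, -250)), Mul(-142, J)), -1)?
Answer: Rational(-7, 607315) ≈ -1.1526e-5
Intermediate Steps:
J = Rational(765, 14) (J = Mul(Mul(-17, Rational(-1, 28)), 90) = Mul(Rational(17, 28), 90) = Rational(765, 14) ≈ 54.643)
Pow(Add(Mul(316, Add(0, -250)), Mul(-142, J)), -1) = Pow(Add(Mul(316, Add(0, -250)), Mul(-142, Rational(765, 14))), -1) = Pow(Add(Mul(316, -250), Rational(-54315, 7)), -1) = Pow(Add(-79000, Rational(-54315, 7)), -1) = Pow(Rational(-607315, 7), -1) = Rational(-7, 607315)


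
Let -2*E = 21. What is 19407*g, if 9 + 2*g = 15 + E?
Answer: -174663/4 ≈ -43666.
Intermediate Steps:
E = -21/2 (E = -½*21 = -21/2 ≈ -10.500)
g = -9/4 (g = -9/2 + (15 - 21/2)/2 = -9/2 + (½)*(9/2) = -9/2 + 9/4 = -9/4 ≈ -2.2500)
19407*g = 19407*(-9/4) = -174663/4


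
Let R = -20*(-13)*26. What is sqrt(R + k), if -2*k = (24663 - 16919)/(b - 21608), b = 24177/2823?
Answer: 46*sqrt(146643932013442)/6775023 ≈ 82.220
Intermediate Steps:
b = 8059/941 (b = 24177*(1/2823) = 8059/941 ≈ 8.5643)
R = 6760 (R = 260*26 = 6760)
k = 3643552/20325069 (k = -(24663 - 16919)/(2*(8059/941 - 21608)) = -3872/(-20325069/941) = -3872*(-941)/20325069 = -1/2*(-7287104/20325069) = 3643552/20325069 ≈ 0.17926)
sqrt(R + k) = sqrt(6760 + 3643552/20325069) = sqrt(137401109992/20325069) = 46*sqrt(146643932013442)/6775023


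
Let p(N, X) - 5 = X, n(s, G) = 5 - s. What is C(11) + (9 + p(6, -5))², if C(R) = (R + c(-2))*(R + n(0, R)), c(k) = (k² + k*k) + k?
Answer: 353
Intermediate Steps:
c(k) = k + 2*k² (c(k) = (k² + k²) + k = 2*k² + k = k + 2*k²)
p(N, X) = 5 + X
C(R) = (5 + R)*(6 + R) (C(R) = (R - 2*(1 + 2*(-2)))*(R + (5 - 1*0)) = (R - 2*(1 - 4))*(R + (5 + 0)) = (R - 2*(-3))*(R + 5) = (R + 6)*(5 + R) = (6 + R)*(5 + R) = (5 + R)*(6 + R))
C(11) + (9 + p(6, -5))² = (30 + 11² + 11*11) + (9 + (5 - 5))² = (30 + 121 + 121) + (9 + 0)² = 272 + 9² = 272 + 81 = 353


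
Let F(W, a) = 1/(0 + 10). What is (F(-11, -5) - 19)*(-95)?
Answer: 3591/2 ≈ 1795.5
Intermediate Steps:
F(W, a) = ⅒ (F(W, a) = 1/10 = ⅒)
(F(-11, -5) - 19)*(-95) = (⅒ - 19)*(-95) = -189/10*(-95) = 3591/2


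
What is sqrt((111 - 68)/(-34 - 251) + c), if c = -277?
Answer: 14*I*sqrt(114855)/285 ≈ 16.648*I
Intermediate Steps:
sqrt((111 - 68)/(-34 - 251) + c) = sqrt((111 - 68)/(-34 - 251) - 277) = sqrt(43/(-285) - 277) = sqrt(43*(-1/285) - 277) = sqrt(-43/285 - 277) = sqrt(-78988/285) = 14*I*sqrt(114855)/285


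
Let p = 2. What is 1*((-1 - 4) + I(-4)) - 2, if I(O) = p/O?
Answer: -15/2 ≈ -7.5000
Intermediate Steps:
I(O) = 2/O
1*((-1 - 4) + I(-4)) - 2 = 1*((-1 - 4) + 2/(-4)) - 2 = 1*(-5 + 2*(-¼)) - 2 = 1*(-5 - ½) - 2 = 1*(-11/2) - 2 = -11/2 - 2 = -15/2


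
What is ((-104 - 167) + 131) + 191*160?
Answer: 30420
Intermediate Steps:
((-104 - 167) + 131) + 191*160 = (-271 + 131) + 30560 = -140 + 30560 = 30420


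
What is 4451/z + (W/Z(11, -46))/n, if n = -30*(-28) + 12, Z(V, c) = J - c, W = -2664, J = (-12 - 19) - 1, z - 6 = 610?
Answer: 306253/43736 ≈ 7.0023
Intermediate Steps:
z = 616 (z = 6 + 610 = 616)
J = -32 (J = -31 - 1 = -32)
Z(V, c) = -32 - c
n = 852 (n = 840 + 12 = 852)
4451/z + (W/Z(11, -46))/n = 4451/616 - 2664/(-32 - 1*(-46))/852 = 4451*(1/616) - 2664/(-32 + 46)*(1/852) = 4451/616 - 2664/14*(1/852) = 4451/616 - 2664*1/14*(1/852) = 4451/616 - 1332/7*1/852 = 4451/616 - 111/497 = 306253/43736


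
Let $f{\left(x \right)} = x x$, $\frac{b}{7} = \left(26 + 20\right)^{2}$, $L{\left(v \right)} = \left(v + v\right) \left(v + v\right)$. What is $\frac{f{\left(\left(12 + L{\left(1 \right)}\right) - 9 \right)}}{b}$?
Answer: $\frac{7}{2116} \approx 0.0033081$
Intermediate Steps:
$L{\left(v \right)} = 4 v^{2}$ ($L{\left(v \right)} = 2 v 2 v = 4 v^{2}$)
$b = 14812$ ($b = 7 \left(26 + 20\right)^{2} = 7 \cdot 46^{2} = 7 \cdot 2116 = 14812$)
$f{\left(x \right)} = x^{2}$
$\frac{f{\left(\left(12 + L{\left(1 \right)}\right) - 9 \right)}}{b} = \frac{\left(\left(12 + 4 \cdot 1^{2}\right) - 9\right)^{2}}{14812} = \left(\left(12 + 4 \cdot 1\right) - 9\right)^{2} \cdot \frac{1}{14812} = \left(\left(12 + 4\right) - 9\right)^{2} \cdot \frac{1}{14812} = \left(16 - 9\right)^{2} \cdot \frac{1}{14812} = 7^{2} \cdot \frac{1}{14812} = 49 \cdot \frac{1}{14812} = \frac{7}{2116}$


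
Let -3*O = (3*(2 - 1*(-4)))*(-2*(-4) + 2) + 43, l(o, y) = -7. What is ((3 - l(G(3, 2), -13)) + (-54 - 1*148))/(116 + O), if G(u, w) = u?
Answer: -576/125 ≈ -4.6080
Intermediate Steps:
O = -223/3 (O = -((3*(2 - 1*(-4)))*(-2*(-4) + 2) + 43)/3 = -((3*(2 + 4))*(8 + 2) + 43)/3 = -((3*6)*10 + 43)/3 = -(18*10 + 43)/3 = -(180 + 43)/3 = -⅓*223 = -223/3 ≈ -74.333)
((3 - l(G(3, 2), -13)) + (-54 - 1*148))/(116 + O) = ((3 - 1*(-7)) + (-54 - 1*148))/(116 - 223/3) = ((3 + 7) + (-54 - 148))/(125/3) = (10 - 202)*(3/125) = -192*3/125 = -576/125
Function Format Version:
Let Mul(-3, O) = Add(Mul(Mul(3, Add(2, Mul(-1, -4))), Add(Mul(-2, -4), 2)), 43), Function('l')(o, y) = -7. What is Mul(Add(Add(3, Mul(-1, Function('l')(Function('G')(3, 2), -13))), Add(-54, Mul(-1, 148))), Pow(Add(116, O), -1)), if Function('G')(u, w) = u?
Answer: Rational(-576, 125) ≈ -4.6080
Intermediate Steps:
O = Rational(-223, 3) (O = Mul(Rational(-1, 3), Add(Mul(Mul(3, Add(2, Mul(-1, -4))), Add(Mul(-2, -4), 2)), 43)) = Mul(Rational(-1, 3), Add(Mul(Mul(3, Add(2, 4)), Add(8, 2)), 43)) = Mul(Rational(-1, 3), Add(Mul(Mul(3, 6), 10), 43)) = Mul(Rational(-1, 3), Add(Mul(18, 10), 43)) = Mul(Rational(-1, 3), Add(180, 43)) = Mul(Rational(-1, 3), 223) = Rational(-223, 3) ≈ -74.333)
Mul(Add(Add(3, Mul(-1, Function('l')(Function('G')(3, 2), -13))), Add(-54, Mul(-1, 148))), Pow(Add(116, O), -1)) = Mul(Add(Add(3, Mul(-1, -7)), Add(-54, Mul(-1, 148))), Pow(Add(116, Rational(-223, 3)), -1)) = Mul(Add(Add(3, 7), Add(-54, -148)), Pow(Rational(125, 3), -1)) = Mul(Add(10, -202), Rational(3, 125)) = Mul(-192, Rational(3, 125)) = Rational(-576, 125)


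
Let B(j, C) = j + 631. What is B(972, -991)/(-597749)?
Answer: -1603/597749 ≈ -0.0026817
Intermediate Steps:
B(j, C) = 631 + j
B(972, -991)/(-597749) = (631 + 972)/(-597749) = 1603*(-1/597749) = -1603/597749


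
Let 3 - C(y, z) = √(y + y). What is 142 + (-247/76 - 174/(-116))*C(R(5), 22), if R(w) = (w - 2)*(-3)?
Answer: 547/4 + 21*I*√2/4 ≈ 136.75 + 7.4246*I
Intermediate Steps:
R(w) = 6 - 3*w (R(w) = (-2 + w)*(-3) = 6 - 3*w)
C(y, z) = 3 - √2*√y (C(y, z) = 3 - √(y + y) = 3 - √(2*y) = 3 - √2*√y)
142 + (-247/76 - 174/(-116))*C(R(5), 22) = 142 + (-247/76 - 174/(-116))*(3 - √2*√(6 - 3*5)) = 142 + (-247*1/76 - 174*(-1/116))*(3 - √2*√(6 - 15)) = 142 + (-13/4 + 3/2)*(3 - √2*√(-9)) = 142 - 7*(3 - √2*3*I)/4 = 142 - 7*(3 - 3*I*√2)/4 = 142 + (-21/4 + 21*I*√2/4) = 547/4 + 21*I*√2/4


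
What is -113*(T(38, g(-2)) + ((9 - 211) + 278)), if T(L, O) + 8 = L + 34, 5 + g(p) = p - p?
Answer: -15820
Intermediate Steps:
g(p) = -5 (g(p) = -5 + (p - p) = -5 + 0 = -5)
T(L, O) = 26 + L (T(L, O) = -8 + (L + 34) = -8 + (34 + L) = 26 + L)
-113*(T(38, g(-2)) + ((9 - 211) + 278)) = -113*((26 + 38) + ((9 - 211) + 278)) = -113*(64 + (-202 + 278)) = -113*(64 + 76) = -113*140 = -15820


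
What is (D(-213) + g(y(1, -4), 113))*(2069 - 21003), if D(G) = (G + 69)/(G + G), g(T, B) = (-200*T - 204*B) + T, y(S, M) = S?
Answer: 31256190398/71 ≈ 4.4023e+8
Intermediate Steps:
g(T, B) = -204*B - 199*T (g(T, B) = (-204*B - 200*T) + T = -204*B - 199*T)
D(G) = (69 + G)/(2*G) (D(G) = (69 + G)/((2*G)) = (69 + G)*(1/(2*G)) = (69 + G)/(2*G))
(D(-213) + g(y(1, -4), 113))*(2069 - 21003) = ((½)*(69 - 213)/(-213) + (-204*113 - 199*1))*(2069 - 21003) = ((½)*(-1/213)*(-144) + (-23052 - 199))*(-18934) = (24/71 - 23251)*(-18934) = -1650797/71*(-18934) = 31256190398/71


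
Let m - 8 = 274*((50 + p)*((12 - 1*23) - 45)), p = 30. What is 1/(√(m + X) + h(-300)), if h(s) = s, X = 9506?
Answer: -50/218001 - I*√135334/436002 ≈ -0.00022936 - 0.00084375*I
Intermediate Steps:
m = -1227512 (m = 8 + 274*((50 + 30)*((12 - 1*23) - 45)) = 8 + 274*(80*((12 - 23) - 45)) = 8 + 274*(80*(-11 - 45)) = 8 + 274*(80*(-56)) = 8 + 274*(-4480) = 8 - 1227520 = -1227512)
1/(√(m + X) + h(-300)) = 1/(√(-1227512 + 9506) - 300) = 1/(√(-1218006) - 300) = 1/(3*I*√135334 - 300) = 1/(-300 + 3*I*√135334)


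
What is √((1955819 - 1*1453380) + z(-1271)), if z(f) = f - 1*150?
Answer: √501018 ≈ 707.83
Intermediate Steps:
z(f) = -150 + f (z(f) = f - 150 = -150 + f)
√((1955819 - 1*1453380) + z(-1271)) = √((1955819 - 1*1453380) + (-150 - 1271)) = √((1955819 - 1453380) - 1421) = √(502439 - 1421) = √501018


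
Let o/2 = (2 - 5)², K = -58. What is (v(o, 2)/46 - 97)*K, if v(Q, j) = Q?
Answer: 128876/23 ≈ 5603.3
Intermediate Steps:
o = 18 (o = 2*(2 - 5)² = 2*(-3)² = 2*9 = 18)
(v(o, 2)/46 - 97)*K = (18/46 - 97)*(-58) = (18*(1/46) - 97)*(-58) = (9/23 - 97)*(-58) = -2222/23*(-58) = 128876/23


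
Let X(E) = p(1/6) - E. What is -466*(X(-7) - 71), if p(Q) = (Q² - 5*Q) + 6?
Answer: 493261/18 ≈ 27403.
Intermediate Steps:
p(Q) = 6 + Q² - 5*Q
X(E) = 187/36 - E (X(E) = (6 + (1/6)² - 5/6) - E = (6 + (⅙)² - 5*⅙) - E = (6 + 1/36 - ⅚) - E = 187/36 - E)
-466*(X(-7) - 71) = -466*((187/36 - 1*(-7)) - 71) = -466*((187/36 + 7) - 71) = -466*(439/36 - 71) = -466*(-2117/36) = 493261/18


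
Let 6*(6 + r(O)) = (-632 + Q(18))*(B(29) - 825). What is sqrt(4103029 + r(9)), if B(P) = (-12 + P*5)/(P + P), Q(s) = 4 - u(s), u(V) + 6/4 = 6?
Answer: sqrt(507395486262)/348 ≈ 2046.9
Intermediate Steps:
u(V) = 9/2 (u(V) = -3/2 + 6 = 9/2)
Q(s) = -1/2 (Q(s) = 4 - 1*9/2 = 4 - 9/2 = -1/2)
B(P) = (-12 + 5*P)/(2*P) (B(P) = (-12 + 5*P)/((2*P)) = (-12 + 5*P)*(1/(2*P)) = (-12 + 5*P)/(2*P))
r(O) = 60357829/696 (r(O) = -6 + ((-632 - 1/2)*((5/2 - 6/29) - 825))/6 = -6 + (-1265*((5/2 - 6*1/29) - 825)/2)/6 = -6 + (-1265*((5/2 - 6/29) - 825)/2)/6 = -6 + (-1265*(133/58 - 825)/2)/6 = -6 + (-1265/2*(-47717/58))/6 = -6 + (1/6)*(60362005/116) = -6 + 60362005/696 = 60357829/696)
sqrt(4103029 + r(9)) = sqrt(4103029 + 60357829/696) = sqrt(2916066013/696) = sqrt(507395486262)/348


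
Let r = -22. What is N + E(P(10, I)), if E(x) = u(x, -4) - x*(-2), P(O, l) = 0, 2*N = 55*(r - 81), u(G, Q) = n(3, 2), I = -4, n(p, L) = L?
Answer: -5661/2 ≈ -2830.5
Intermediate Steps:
u(G, Q) = 2
N = -5665/2 (N = (55*(-22 - 81))/2 = (55*(-103))/2 = (½)*(-5665) = -5665/2 ≈ -2832.5)
E(x) = 2 + 2*x (E(x) = 2 - x*(-2) = 2 + 2*x)
N + E(P(10, I)) = -5665/2 + (2 + 2*0) = -5665/2 + (2 + 0) = -5665/2 + 2 = -5661/2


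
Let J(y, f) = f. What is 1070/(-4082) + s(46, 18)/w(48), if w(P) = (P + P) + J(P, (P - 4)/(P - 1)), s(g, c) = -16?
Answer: -993073/2324699 ≈ -0.42718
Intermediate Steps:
w(P) = 2*P + (-4 + P)/(-1 + P) (w(P) = (P + P) + (P - 4)/(P - 1) = 2*P + (-4 + P)/(-1 + P))
1070/(-4082) + s(46, 18)/w(48) = 1070/(-4082) - 16*(-1 + 48)/(-4 - 1*48 + 2*48²) = 1070*(-1/4082) - 16*47/(-4 - 48 + 2*2304) = -535/2041 - 16*47/(-4 - 48 + 4608) = -535/2041 - 16/((1/47)*4556) = -535/2041 - 16/4556/47 = -535/2041 - 16*47/4556 = -535/2041 - 188/1139 = -993073/2324699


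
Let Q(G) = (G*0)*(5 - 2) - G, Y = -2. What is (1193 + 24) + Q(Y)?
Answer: 1219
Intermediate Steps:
Q(G) = -G (Q(G) = 0*3 - G = 0 - G = -G)
(1193 + 24) + Q(Y) = (1193 + 24) - 1*(-2) = 1217 + 2 = 1219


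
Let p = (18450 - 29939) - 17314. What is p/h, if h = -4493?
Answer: 28803/4493 ≈ 6.4106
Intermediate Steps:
p = -28803 (p = -11489 - 17314 = -28803)
p/h = -28803/(-4493) = -28803*(-1/4493) = 28803/4493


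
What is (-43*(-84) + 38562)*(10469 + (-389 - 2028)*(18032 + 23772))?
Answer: -4260830743026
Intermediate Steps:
(-43*(-84) + 38562)*(10469 + (-389 - 2028)*(18032 + 23772)) = (3612 + 38562)*(10469 - 2417*41804) = 42174*(10469 - 101040268) = 42174*(-101029799) = -4260830743026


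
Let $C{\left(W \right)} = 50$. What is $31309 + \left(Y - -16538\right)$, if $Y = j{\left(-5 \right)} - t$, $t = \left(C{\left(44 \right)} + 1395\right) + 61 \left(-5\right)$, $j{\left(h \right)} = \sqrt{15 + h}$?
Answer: $46707 + \sqrt{10} \approx 46710.0$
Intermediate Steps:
$t = 1140$ ($t = \left(50 + 1395\right) + 61 \left(-5\right) = 1445 - 305 = 1140$)
$Y = -1140 + \sqrt{10}$ ($Y = \sqrt{15 - 5} - 1140 = \sqrt{10} - 1140 = -1140 + \sqrt{10} \approx -1136.8$)
$31309 + \left(Y - -16538\right) = 31309 - \left(-15398 - \sqrt{10}\right) = 31309 + \left(\left(-1140 + \sqrt{10}\right) + 16538\right) = 31309 + \left(15398 + \sqrt{10}\right) = 46707 + \sqrt{10}$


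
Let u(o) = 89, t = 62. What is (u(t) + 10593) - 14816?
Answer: -4134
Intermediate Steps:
(u(t) + 10593) - 14816 = (89 + 10593) - 14816 = 10682 - 14816 = -4134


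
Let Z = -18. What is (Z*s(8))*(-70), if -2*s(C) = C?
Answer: -5040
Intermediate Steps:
s(C) = -C/2
(Z*s(8))*(-70) = -(-9)*8*(-70) = -18*(-4)*(-70) = 72*(-70) = -5040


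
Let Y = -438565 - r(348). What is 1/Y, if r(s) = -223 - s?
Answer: -1/437994 ≈ -2.2831e-6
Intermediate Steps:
Y = -437994 (Y = -438565 - (-223 - 1*348) = -438565 - (-223 - 348) = -438565 - 1*(-571) = -438565 + 571 = -437994)
1/Y = 1/(-437994) = -1/437994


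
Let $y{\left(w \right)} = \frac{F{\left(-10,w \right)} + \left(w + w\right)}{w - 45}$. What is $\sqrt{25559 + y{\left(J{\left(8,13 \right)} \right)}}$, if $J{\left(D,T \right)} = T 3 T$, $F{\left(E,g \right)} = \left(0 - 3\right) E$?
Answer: $\frac{\sqrt{151552709}}{77} \approx 159.88$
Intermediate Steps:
$F{\left(E,g \right)} = - 3 E$
$J{\left(D,T \right)} = 3 T^{2}$ ($J{\left(D,T \right)} = 3 T T = 3 T^{2}$)
$y{\left(w \right)} = \frac{30 + 2 w}{-45 + w}$ ($y{\left(w \right)} = \frac{\left(-3\right) \left(-10\right) + \left(w + w\right)}{w - 45} = \frac{30 + 2 w}{-45 + w}$)
$\sqrt{25559 + y{\left(J{\left(8,13 \right)} \right)}} = \sqrt{25559 + \frac{2 \left(15 + 3 \cdot 13^{2}\right)}{-45 + 3 \cdot 13^{2}}} = \sqrt{25559 + \frac{2 \left(15 + 3 \cdot 169\right)}{-45 + 3 \cdot 169}} = \sqrt{25559 + \frac{2 \left(15 + 507\right)}{-45 + 507}} = \sqrt{25559 + 2 \cdot \frac{1}{462} \cdot 522} = \sqrt{25559 + \frac{174}{77}} = \sqrt{\frac{1968217}{77}} = \frac{\sqrt{151552709}}{77}$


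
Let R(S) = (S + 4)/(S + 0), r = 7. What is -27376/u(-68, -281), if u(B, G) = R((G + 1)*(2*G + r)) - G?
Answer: -1063557600/10955701 ≈ -97.078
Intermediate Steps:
R(S) = (4 + S)/S
u(B, G) = -G + (4 + (1 + G)*(7 + 2*G))/((1 + G)*(7 + 2*G)) (u(B, G) = (4 + (G + 1)*(2*G + 7))/(((G + 1)*(2*G + 7))) - G = (4 + (1 + G)*(7 + 2*G))/(((1 + G)*(7 + 2*G))) - G = (1/((1 + G)*(7 + 2*G)))*(4 + (1 + G)*(7 + 2*G)) - G = (4 + (1 + G)*(7 + 2*G))/((1 + G)*(7 + 2*G)) - G = -G + (4 + (1 + G)*(7 + 2*G))/((1 + G)*(7 + 2*G)))
-27376/u(-68, -281) = -27376*(7 + 2*(-281)² + 9*(-281))/(11 - 7*(-281)² - 2*(-281)³ + 2*(-281)) = -27376*(7 + 2*78961 - 2529)/(11 - 7*78961 - 2*(-22188041) - 562) = -27376*(7 + 157922 - 2529)/(11 - 552727 + 44376082 - 562) = -27376/(43822804/155400) = -27376/((1/155400)*43822804) = -27376/10955701/38850 = -27376*38850/10955701 = -1063557600/10955701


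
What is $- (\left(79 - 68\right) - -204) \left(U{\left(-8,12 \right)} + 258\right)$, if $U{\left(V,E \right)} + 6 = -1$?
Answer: $-53965$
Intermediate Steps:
$U{\left(V,E \right)} = -7$ ($U{\left(V,E \right)} = -6 - 1 = -7$)
$- (\left(79 - 68\right) - -204) \left(U{\left(-8,12 \right)} + 258\right) = - (\left(79 - 68\right) - -204) \left(-7 + 258\right) = - (11 + 204) 251 = \left(-1\right) 215 \cdot 251 = \left(-215\right) 251 = -53965$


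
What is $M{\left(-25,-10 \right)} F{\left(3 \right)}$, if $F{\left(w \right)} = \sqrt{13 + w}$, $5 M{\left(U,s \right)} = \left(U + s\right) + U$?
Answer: $-48$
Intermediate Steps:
$M{\left(U,s \right)} = \frac{s}{5} + \frac{2 U}{5}$ ($M{\left(U,s \right)} = \frac{\left(U + s\right) + U}{5} = \frac{s + 2 U}{5} = \frac{s}{5} + \frac{2 U}{5}$)
$M{\left(-25,-10 \right)} F{\left(3 \right)} = \left(\frac{1}{5} \left(-10\right) + \frac{2}{5} \left(-25\right)\right) \sqrt{13 + 3} = \left(-2 - 10\right) \sqrt{16} = \left(-12\right) 4 = -48$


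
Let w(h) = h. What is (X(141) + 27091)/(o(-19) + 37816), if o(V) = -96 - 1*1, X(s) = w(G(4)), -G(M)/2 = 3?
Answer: 27085/37719 ≈ 0.71807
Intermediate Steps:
G(M) = -6 (G(M) = -2*3 = -6)
X(s) = -6
o(V) = -97 (o(V) = -96 - 1 = -97)
(X(141) + 27091)/(o(-19) + 37816) = (-6 + 27091)/(-97 + 37816) = 27085/37719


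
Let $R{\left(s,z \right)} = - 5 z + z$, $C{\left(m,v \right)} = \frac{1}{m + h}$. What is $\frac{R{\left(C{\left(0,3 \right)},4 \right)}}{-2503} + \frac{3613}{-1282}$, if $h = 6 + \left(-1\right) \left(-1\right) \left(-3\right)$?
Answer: $- \frac{9022827}{3208846} \approx -2.8119$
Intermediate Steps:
$h = 3$ ($h = 6 + 1 \left(-3\right) = 6 - 3 = 3$)
$C{\left(m,v \right)} = \frac{1}{3 + m}$ ($C{\left(m,v \right)} = \frac{1}{m + 3} = \frac{1}{3 + m}$)
$R{\left(s,z \right)} = - 4 z$
$\frac{R{\left(C{\left(0,3 \right)},4 \right)}}{-2503} + \frac{3613}{-1282} = \frac{\left(-4\right) 4}{-2503} + \frac{3613}{-1282} = \left(-16\right) \left(- \frac{1}{2503}\right) + 3613 \left(- \frac{1}{1282}\right) = \frac{16}{2503} - \frac{3613}{1282} = - \frac{9022827}{3208846}$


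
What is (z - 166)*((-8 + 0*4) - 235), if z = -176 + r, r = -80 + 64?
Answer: 86994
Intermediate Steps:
r = -16
z = -192 (z = -176 - 16 = -192)
(z - 166)*((-8 + 0*4) - 235) = (-192 - 166)*((-8 + 0*4) - 235) = -358*((-8 + 0) - 235) = -358*(-8 - 235) = -358*(-243) = 86994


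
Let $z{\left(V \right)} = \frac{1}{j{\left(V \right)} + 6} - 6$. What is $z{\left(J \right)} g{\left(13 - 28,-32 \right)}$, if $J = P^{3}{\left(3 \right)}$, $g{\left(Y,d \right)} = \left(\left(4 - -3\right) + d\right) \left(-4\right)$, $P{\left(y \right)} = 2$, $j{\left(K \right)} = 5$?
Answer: $- \frac{6500}{11} \approx -590.91$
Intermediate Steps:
$g{\left(Y,d \right)} = -28 - 4 d$ ($g{\left(Y,d \right)} = \left(\left(4 + 3\right) + d\right) \left(-4\right) = \left(7 + d\right) \left(-4\right) = -28 - 4 d$)
$J = 8$ ($J = 2^{3} = 8$)
$z{\left(V \right)} = - \frac{65}{11}$ ($z{\left(V \right)} = \frac{1}{5 + 6} - 6 = \frac{1}{11} - 6 = - \frac{65}{11}$)
$z{\left(J \right)} g{\left(13 - 28,-32 \right)} = - \frac{65 \left(-28 - -128\right)}{11} = - \frac{65 \left(-28 + 128\right)}{11} = \left(- \frac{65}{11}\right) 100 = - \frac{6500}{11}$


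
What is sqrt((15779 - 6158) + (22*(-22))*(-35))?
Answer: sqrt(26561) ≈ 162.98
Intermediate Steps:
sqrt((15779 - 6158) + (22*(-22))*(-35)) = sqrt(9621 - 484*(-35)) = sqrt(9621 + 16940) = sqrt(26561)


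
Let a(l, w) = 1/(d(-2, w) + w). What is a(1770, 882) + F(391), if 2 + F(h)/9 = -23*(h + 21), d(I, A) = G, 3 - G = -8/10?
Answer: -377802553/4429 ≈ -85302.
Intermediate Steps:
G = 19/5 (G = 3 - (-8)/10 = 3 - 1*(-⅘) = 3 + ⅘ = 19/5 ≈ 3.8000)
d(I, A) = 19/5
F(h) = -4365 - 207*h (F(h) = -18 + 9*(-23*(h + 21)) = -18 + 9*(-23*(21 + h)) = -18 + 9*(-483 - 23*h) = -18 + (-4347 - 207*h) = -4365 - 207*h)
a(l, w) = 1/(19/5 + w)
a(1770, 882) + F(391) = 5/(19 + 5*882) + (-4365 - 207*391) = 5/(19 + 4410) + (-4365 - 80937) = 5/4429 - 85302 = -377802553/4429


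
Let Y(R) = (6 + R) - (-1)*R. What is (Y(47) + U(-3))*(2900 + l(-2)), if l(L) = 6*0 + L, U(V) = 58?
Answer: 457884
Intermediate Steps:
l(L) = L (l(L) = 0 + L = L)
Y(R) = 6 + 2*R (Y(R) = (6 + R) + R = 6 + 2*R)
(Y(47) + U(-3))*(2900 + l(-2)) = ((6 + 2*47) + 58)*(2900 - 2) = ((6 + 94) + 58)*2898 = (100 + 58)*2898 = 158*2898 = 457884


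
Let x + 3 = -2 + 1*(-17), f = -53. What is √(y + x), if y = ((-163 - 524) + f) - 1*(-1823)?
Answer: √1061 ≈ 32.573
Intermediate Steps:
x = -22 (x = -3 + (-2 + 1*(-17)) = -3 + (-2 - 17) = -3 - 19 = -22)
y = 1083 (y = ((-163 - 524) - 53) - 1*(-1823) = (-687 - 53) + 1823 = -740 + 1823 = 1083)
√(y + x) = √(1083 - 22) = √1061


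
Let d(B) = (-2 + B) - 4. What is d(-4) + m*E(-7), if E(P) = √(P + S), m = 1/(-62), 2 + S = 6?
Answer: -10 - I*√3/62 ≈ -10.0 - 0.027936*I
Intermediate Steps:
S = 4 (S = -2 + 6 = 4)
m = -1/62 ≈ -0.016129
E(P) = √(4 + P) (E(P) = √(P + 4) = √(4 + P))
d(B) = -6 + B
d(-4) + m*E(-7) = (-6 - 4) - √(4 - 7)/62 = -10 - I*√3/62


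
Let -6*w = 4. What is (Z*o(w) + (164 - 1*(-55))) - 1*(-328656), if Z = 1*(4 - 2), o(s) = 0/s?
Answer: 328875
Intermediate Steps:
w = -⅔ (w = -⅙*4 = -⅔ ≈ -0.66667)
o(s) = 0
Z = 2 (Z = 1*2 = 2)
(Z*o(w) + (164 - 1*(-55))) - 1*(-328656) = (2*0 + (164 - 1*(-55))) - 1*(-328656) = (0 + (164 + 55)) + 328656 = (0 + 219) + 328656 = 219 + 328656 = 328875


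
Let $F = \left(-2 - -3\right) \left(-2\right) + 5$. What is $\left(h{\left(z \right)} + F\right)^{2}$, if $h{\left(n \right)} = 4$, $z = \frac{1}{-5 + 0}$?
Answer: $49$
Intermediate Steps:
$z = - \frac{1}{5}$ ($z = \frac{1}{-5} = - \frac{1}{5} \approx -0.2$)
$F = 3$ ($F = \left(-2 + 3\right) \left(-2\right) + 5 = 1 \left(-2\right) + 5 = -2 + 5 = 3$)
$\left(h{\left(z \right)} + F\right)^{2} = \left(4 + 3\right)^{2} = 7^{2} = 49$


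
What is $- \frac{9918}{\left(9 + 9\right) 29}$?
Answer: $-19$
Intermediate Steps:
$- \frac{9918}{\left(9 + 9\right) 29} = - \frac{9918}{18 \cdot 29} = - \frac{9918}{522} = \left(-9918\right) \frac{1}{522} = -19$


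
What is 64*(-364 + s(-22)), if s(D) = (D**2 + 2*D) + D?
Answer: 3456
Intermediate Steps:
s(D) = D**2 + 3*D
64*(-364 + s(-22)) = 64*(-364 - 22*(3 - 22)) = 64*(-364 - 22*(-19)) = 64*(-364 + 418) = 64*54 = 3456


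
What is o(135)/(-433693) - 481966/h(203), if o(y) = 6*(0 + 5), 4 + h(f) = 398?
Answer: -104512646129/85437521 ≈ -1223.3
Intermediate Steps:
h(f) = 394 (h(f) = -4 + 398 = 394)
o(y) = 30 (o(y) = 6*5 = 30)
o(135)/(-433693) - 481966/h(203) = 30/(-433693) - 481966/394 = 30*(-1/433693) - 481966*1/394 = -30/433693 - 240983/197 = -104512646129/85437521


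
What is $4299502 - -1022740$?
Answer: $5322242$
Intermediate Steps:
$4299502 - -1022740 = 4299502 + \left(49972 + 972768\right) = 4299502 + 1022740 = 5322242$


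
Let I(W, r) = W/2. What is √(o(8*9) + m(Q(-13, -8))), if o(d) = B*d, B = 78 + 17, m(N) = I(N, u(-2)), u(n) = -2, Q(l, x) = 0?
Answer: 6*√190 ≈ 82.704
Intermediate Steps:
I(W, r) = W/2 (I(W, r) = W*(½) = W/2)
m(N) = N/2
B = 95
o(d) = 95*d
√(o(8*9) + m(Q(-13, -8))) = √(95*(8*9) + (½)*0) = √(95*72 + 0) = √(6840 + 0) = √6840 = 6*√190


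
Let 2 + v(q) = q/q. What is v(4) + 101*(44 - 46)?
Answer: -203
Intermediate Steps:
v(q) = -1 (v(q) = -2 + q/q = -2 + 1 = -1)
v(4) + 101*(44 - 46) = -1 + 101*(44 - 46) = -1 + 101*(-2) = -1 - 202 = -203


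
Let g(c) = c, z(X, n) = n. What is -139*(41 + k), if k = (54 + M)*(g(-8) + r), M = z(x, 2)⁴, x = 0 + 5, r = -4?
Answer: 111061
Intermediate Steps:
x = 5
M = 16 (M = 2⁴ = 16)
k = -840 (k = (54 + 16)*(-8 - 4) = 70*(-12) = -840)
-139*(41 + k) = -139*(41 - 840) = -139*(-799) = 111061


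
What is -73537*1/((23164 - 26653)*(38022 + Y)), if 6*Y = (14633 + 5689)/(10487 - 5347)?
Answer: 377980180/681877833363 ≈ 0.00055432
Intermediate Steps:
Y = 3387/5140 (Y = ((14633 + 5689)/(10487 - 5347))/6 = (20322/5140)/6 = (20322*(1/5140))/6 = (⅙)*(10161/2570) = 3387/5140 ≈ 0.65895)
-73537*1/((23164 - 26653)*(38022 + Y)) = -73537*1/((23164 - 26653)*(38022 + 3387/5140)) = -73537/((195436467/5140)*(-3489)) = -73537/(-681877833363/5140) = -73537*(-5140/681877833363) = 377980180/681877833363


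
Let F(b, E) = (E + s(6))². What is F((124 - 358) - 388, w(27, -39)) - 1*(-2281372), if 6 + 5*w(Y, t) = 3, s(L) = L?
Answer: 57035029/25 ≈ 2.2814e+6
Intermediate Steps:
w(Y, t) = -⅗ (w(Y, t) = -6/5 + (⅕)*3 = -6/5 + ⅗ = -⅗)
F(b, E) = (6 + E)² (F(b, E) = (E + 6)² = (6 + E)²)
F((124 - 358) - 388, w(27, -39)) - 1*(-2281372) = (6 - ⅗)² - 1*(-2281372) = (27/5)² + 2281372 = 729/25 + 2281372 = 57035029/25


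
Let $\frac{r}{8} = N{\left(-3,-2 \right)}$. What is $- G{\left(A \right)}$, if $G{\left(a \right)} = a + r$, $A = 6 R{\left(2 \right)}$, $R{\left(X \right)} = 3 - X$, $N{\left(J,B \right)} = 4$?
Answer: $-38$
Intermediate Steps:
$r = 32$ ($r = 8 \cdot 4 = 32$)
$A = 6$ ($A = 6 \left(3 - 2\right) = 6 \cdot 1 = 6$)
$G{\left(a \right)} = 32 + a$ ($G{\left(a \right)} = a + 32 = 32 + a$)
$- G{\left(A \right)} = - (32 + 6) = \left(-1\right) 38 = -38$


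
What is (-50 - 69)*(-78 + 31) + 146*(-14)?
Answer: 3549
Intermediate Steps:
(-50 - 69)*(-78 + 31) + 146*(-14) = -119*(-47) - 2044 = 5593 - 2044 = 3549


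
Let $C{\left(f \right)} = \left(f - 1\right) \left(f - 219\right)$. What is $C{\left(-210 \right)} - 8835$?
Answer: $81684$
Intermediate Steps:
$C{\left(f \right)} = \left(-1 + f\right) \left(-219 + f\right)$
$C{\left(-210 \right)} - 8835 = \left(219 + \left(-210\right)^{2} - -46200\right) - 8835 = \left(219 + 44100 + 46200\right) - 8835 = 90519 - 8835 = 81684$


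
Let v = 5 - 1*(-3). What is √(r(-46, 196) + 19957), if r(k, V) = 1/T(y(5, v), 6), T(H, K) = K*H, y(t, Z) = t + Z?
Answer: √121418466/78 ≈ 141.27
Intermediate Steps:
v = 8 (v = 5 + 3 = 8)
y(t, Z) = Z + t
T(H, K) = H*K
r(k, V) = 1/78 (r(k, V) = 1/((8 + 5)*6) = 1/(13*6) = 1/78)
√(r(-46, 196) + 19957) = √(1/78 + 19957) = √(1556647/78) = √121418466/78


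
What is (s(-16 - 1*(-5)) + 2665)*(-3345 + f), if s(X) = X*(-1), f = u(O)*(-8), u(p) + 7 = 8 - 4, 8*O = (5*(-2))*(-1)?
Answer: -8886996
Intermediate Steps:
O = 5/4 (O = ((5*(-2))*(-1))/8 = (-10*(-1))/8 = (⅛)*10 = 5/4 ≈ 1.2500)
u(p) = -3 (u(p) = -7 + (8 - 4) = -7 + 4 = -3)
f = 24 (f = -3*(-8) = 24)
s(X) = -X
(s(-16 - 1*(-5)) + 2665)*(-3345 + f) = (-(-16 - 1*(-5)) + 2665)*(-3345 + 24) = (-(-16 + 5) + 2665)*(-3321) = (-1*(-11) + 2665)*(-3321) = (11 + 2665)*(-3321) = 2676*(-3321) = -8886996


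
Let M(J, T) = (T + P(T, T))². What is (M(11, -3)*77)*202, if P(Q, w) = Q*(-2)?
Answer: 139986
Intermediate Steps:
P(Q, w) = -2*Q
M(J, T) = T² (M(J, T) = (T - 2*T)² = (-T)² = T²)
(M(11, -3)*77)*202 = ((-3)²*77)*202 = (9*77)*202 = 693*202 = 139986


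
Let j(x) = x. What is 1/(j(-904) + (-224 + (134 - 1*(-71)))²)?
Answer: -1/543 ≈ -0.0018416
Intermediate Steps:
1/(j(-904) + (-224 + (134 - 1*(-71)))²) = 1/(-904 + (-224 + (134 - 1*(-71)))²) = 1/(-904 + (-224 + (134 + 71))²) = 1/(-904 + (-224 + 205)²) = 1/(-904 + (-19)²) = 1/(-904 + 361) = 1/(-543) = -1/543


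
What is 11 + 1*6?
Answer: 17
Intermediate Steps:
11 + 1*6 = 11 + 6 = 17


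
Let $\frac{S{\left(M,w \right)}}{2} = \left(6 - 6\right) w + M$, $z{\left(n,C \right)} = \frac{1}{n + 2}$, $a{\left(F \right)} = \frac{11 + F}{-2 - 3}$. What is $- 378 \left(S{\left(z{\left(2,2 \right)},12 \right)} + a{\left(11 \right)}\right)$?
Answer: $\frac{7371}{5} \approx 1474.2$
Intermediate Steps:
$a{\left(F \right)} = - \frac{11}{5} - \frac{F}{5}$ ($a{\left(F \right)} = \frac{11 + F}{-5} = \left(11 + F\right) \left(- \frac{1}{5}\right) = - \frac{11}{5} - \frac{F}{5}$)
$z{\left(n,C \right)} = \frac{1}{2 + n}$
$S{\left(M,w \right)} = 2 M$ ($S{\left(M,w \right)} = 2 \left(\left(6 - 6\right) w + M\right) = 2 \left(0 w + M\right) = 2 \left(0 + M\right) = 2 M$)
$- 378 \left(S{\left(z{\left(2,2 \right)},12 \right)} + a{\left(11 \right)}\right) = - 378 \left(\frac{2}{2 + 2} - \frac{22}{5}\right) = - 378 \left(\frac{2}{4} - \frac{22}{5}\right) = - 378 \left(2 \cdot \frac{1}{4} - \frac{22}{5}\right) = - 378 \left(\frac{1}{2} - \frac{22}{5}\right) = \left(-378\right) \left(- \frac{39}{10}\right) = \frac{7371}{5}$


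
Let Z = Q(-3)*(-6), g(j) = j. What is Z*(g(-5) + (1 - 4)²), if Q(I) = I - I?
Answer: 0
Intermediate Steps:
Q(I) = 0
Z = 0 (Z = 0*(-6) = 0)
Z*(g(-5) + (1 - 4)²) = 0*(-5 + (1 - 4)²) = 0*(-5 + (-3)²) = 0*(-5 + 9) = 0*4 = 0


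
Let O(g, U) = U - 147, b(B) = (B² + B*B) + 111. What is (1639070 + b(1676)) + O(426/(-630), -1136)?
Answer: 7255850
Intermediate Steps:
b(B) = 111 + 2*B² (b(B) = (B² + B²) + 111 = 2*B² + 111 = 111 + 2*B²)
O(g, U) = -147 + U
(1639070 + b(1676)) + O(426/(-630), -1136) = (1639070 + (111 + 2*1676²)) + (-147 - 1136) = (1639070 + (111 + 2*2808976)) - 1283 = (1639070 + (111 + 5617952)) - 1283 = (1639070 + 5618063) - 1283 = 7257133 - 1283 = 7255850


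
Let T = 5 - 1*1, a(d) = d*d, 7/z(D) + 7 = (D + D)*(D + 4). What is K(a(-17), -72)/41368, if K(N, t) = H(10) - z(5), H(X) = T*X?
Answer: 3313/3433544 ≈ 0.00096489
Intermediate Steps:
z(D) = 7/(-7 + 2*D*(4 + D)) (z(D) = 7/(-7 + (D + D)*(D + 4)) = 7/(-7 + (2*D)*(4 + D)) = 7/(-7 + 2*D*(4 + D)))
a(d) = d²
T = 4 (T = 5 - 1 = 4)
H(X) = 4*X
K(N, t) = 3313/83 (K(N, t) = 4*10 - 7/(-7 + 2*5² + 8*5) = 40 - 7/(-7 + 2*25 + 40) = 40 - 7/(-7 + 50 + 40) = 40 - 7/83 = 3313/83)
K(a(-17), -72)/41368 = (3313/83)/41368 = (3313/83)*(1/41368) = 3313/3433544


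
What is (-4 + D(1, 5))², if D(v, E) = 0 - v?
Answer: 25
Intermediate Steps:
D(v, E) = -v
(-4 + D(1, 5))² = (-4 - 1*1)² = (-4 - 1)² = (-5)² = 25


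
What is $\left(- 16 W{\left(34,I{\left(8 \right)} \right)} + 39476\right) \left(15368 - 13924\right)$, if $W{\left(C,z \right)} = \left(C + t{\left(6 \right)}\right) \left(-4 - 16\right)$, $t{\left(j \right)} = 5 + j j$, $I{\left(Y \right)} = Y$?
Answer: $91659344$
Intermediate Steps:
$t{\left(j \right)} = 5 + j^{2}$
$W{\left(C,z \right)} = -820 - 20 C$ ($W{\left(C,z \right)} = \left(C + \left(5 + 6^{2}\right)\right) \left(-4 - 16\right) = \left(C + \left(5 + 36\right)\right) \left(-20\right) = \left(C + 41\right) \left(-20\right) = \left(41 + C\right) \left(-20\right) = -820 - 20 C$)
$\left(- 16 W{\left(34,I{\left(8 \right)} \right)} + 39476\right) \left(15368 - 13924\right) = \left(- 16 \left(-820 - 680\right) + 39476\right) \left(15368 - 13924\right) = \left(- 16 \left(-820 - 680\right) + 39476\right) 1444 = \left(\left(-16\right) \left(-1500\right) + 39476\right) 1444 = \left(24000 + 39476\right) 1444 = 63476 \cdot 1444 = 91659344$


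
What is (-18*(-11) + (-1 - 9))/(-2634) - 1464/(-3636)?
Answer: 14688/44339 ≈ 0.33127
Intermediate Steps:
(-18*(-11) + (-1 - 9))/(-2634) - 1464/(-3636) = (198 - 10)*(-1/2634) - 1464*(-1/3636) = 188*(-1/2634) + 122/303 = -94/1317 + 122/303 = 14688/44339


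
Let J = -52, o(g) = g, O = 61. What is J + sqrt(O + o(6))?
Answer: -52 + sqrt(67) ≈ -43.815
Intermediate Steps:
J + sqrt(O + o(6)) = -52 + sqrt(61 + 6) = -52 + sqrt(67)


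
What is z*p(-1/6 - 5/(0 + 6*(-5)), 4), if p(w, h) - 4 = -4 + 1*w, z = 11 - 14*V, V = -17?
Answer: 0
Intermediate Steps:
z = 249 (z = 11 - 14*(-17) = 11 + 238 = 249)
p(w, h) = w (p(w, h) = 4 + (-4 + 1*w) = 4 + (-4 + w) = w)
z*p(-1/6 - 5/(0 + 6*(-5)), 4) = 249*(-1/6 - 5/(0 + 6*(-5))) = 249*(-1*⅙ - 5/(0 - 30)) = 249*(-⅙ - 5/(-30)) = 249*(-⅙ - 5*(-1/30)) = 249*(-⅙ + ⅙) = 249*0 = 0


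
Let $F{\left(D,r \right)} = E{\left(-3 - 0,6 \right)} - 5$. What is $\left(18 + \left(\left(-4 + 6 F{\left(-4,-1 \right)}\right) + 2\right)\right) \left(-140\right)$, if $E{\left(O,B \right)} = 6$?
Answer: $-3080$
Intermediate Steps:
$F{\left(D,r \right)} = 1$ ($F{\left(D,r \right)} = 6 - 5 = 1$)
$\left(18 + \left(\left(-4 + 6 F{\left(-4,-1 \right)}\right) + 2\right)\right) \left(-140\right) = \left(18 + \left(\left(-4 + 6 \cdot 1\right) + 2\right)\right) \left(-140\right) = \left(18 + \left(\left(-4 + 6\right) + 2\right)\right) \left(-140\right) = \left(18 + \left(2 + 2\right)\right) \left(-140\right) = \left(18 + 4\right) \left(-140\right) = 22 \left(-140\right) = -3080$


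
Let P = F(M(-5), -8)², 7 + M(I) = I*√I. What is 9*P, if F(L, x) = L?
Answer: -684 + 630*I*√5 ≈ -684.0 + 1408.7*I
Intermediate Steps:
M(I) = -7 + I^(3/2) (M(I) = -7 + I*√I = -7 + I^(3/2))
P = (-7 - 5*I*√5)² (P = (-7 + (-5)^(3/2))² = (-7 - 5*I*√5)² ≈ -76.0 + 156.52*I)
9*P = 9*(-76 + 70*I*√5) = -684 + 630*I*√5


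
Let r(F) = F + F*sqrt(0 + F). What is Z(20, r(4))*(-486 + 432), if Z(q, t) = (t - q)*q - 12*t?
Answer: 16416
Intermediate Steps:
r(F) = F + F**(3/2) (r(F) = F + F*sqrt(F) = F + F**(3/2))
Z(q, t) = -12*t + q*(t - q) (Z(q, t) = q*(t - q) - 12*t = -12*t + q*(t - q))
Z(20, r(4))*(-486 + 432) = (-1*20**2 - 12*(4 + 4**(3/2)) + 20*(4 + 4**(3/2)))*(-486 + 432) = (-1*400 - 12*(4 + 8) + 20*(4 + 8))*(-54) = (-400 - 12*12 + 20*12)*(-54) = (-400 - 144 + 240)*(-54) = -304*(-54) = 16416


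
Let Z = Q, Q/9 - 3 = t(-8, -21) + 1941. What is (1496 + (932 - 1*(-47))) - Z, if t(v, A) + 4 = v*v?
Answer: -15561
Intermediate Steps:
t(v, A) = -4 + v² (t(v, A) = -4 + v*v = -4 + v²)
Q = 18036 (Q = 27 + 9*((-4 + (-8)²) + 1941) = 27 + 9*((-4 + 64) + 1941) = 27 + 9*(60 + 1941) = 27 + 9*2001 = 27 + 18009 = 18036)
Z = 18036
(1496 + (932 - 1*(-47))) - Z = (1496 + (932 - 1*(-47))) - 1*18036 = (1496 + (932 + 47)) - 18036 = (1496 + 979) - 18036 = 2475 - 18036 = -15561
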